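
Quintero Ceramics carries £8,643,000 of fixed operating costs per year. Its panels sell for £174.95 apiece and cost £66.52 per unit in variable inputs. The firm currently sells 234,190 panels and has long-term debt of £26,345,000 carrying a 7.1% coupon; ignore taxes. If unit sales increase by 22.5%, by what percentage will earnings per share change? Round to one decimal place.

+38.4%

At 234,190 units, contribution = 234,190 × £108.43 = £25,393,221.70.
Subtracting fixed costs: EBIT = £25,393,221.70 − £8,643,000 = £16,750,221.70.
After interest of £1,870,495.00, pre-tax earnings = £14,879,726.70.
DCL = total CM / (EBIT − I) = £25,393,221.70 / £14,879,726.70 = 1.7066.
%ΔEPS = DCL × %ΔSales = 1.7066 × +22.5% = +38.4%.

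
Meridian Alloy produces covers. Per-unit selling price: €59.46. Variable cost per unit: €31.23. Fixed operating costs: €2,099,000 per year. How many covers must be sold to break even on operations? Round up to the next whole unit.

Contribution margin per unit = €59.46 − €31.23 = €28.23.
Units to break even: €2,099,000 ÷ €28.23 = 74,353.52, rounded up to 74,354.

74,354 covers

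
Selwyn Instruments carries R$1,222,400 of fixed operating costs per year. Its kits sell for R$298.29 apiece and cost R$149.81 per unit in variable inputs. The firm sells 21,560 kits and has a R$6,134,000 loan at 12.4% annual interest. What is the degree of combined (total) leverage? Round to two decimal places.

2.63

At 21,560 units, contribution = 21,560 × R$148.48 = R$3,201,228.80.
EBIT = R$3,201,228.80 − R$1,222,400 = R$1,978,828.80. Interest = R$760,616.00, so EBIT − I = R$1,218,212.80.
Degree of total leverage = total CM / (EBIT − interest) = R$3,201,228.80 / R$1,218,212.80 = 2.6278.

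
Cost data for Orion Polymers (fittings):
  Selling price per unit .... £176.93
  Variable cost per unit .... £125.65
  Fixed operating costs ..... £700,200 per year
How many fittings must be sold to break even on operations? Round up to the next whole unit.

13,655 fittings

Each unit contributes £176.93 − £125.65 = £51.28.
Break-even Q = £700,200 / £51.28 = 13,654.45 → 13,655 fittings.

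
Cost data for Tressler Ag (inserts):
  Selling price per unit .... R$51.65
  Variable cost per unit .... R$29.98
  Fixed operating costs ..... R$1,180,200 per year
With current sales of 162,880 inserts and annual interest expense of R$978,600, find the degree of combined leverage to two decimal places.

At 162,880 units, contribution = 162,880 × R$21.67 = R$3,529,609.60.
EBIT = R$3,529,609.60 − R$1,180,200 = R$2,349,409.60. Interest = R$978,600.00.
DOL = R$3,529,609.60 ÷ R$2,349,409.60 = 1.5023; DFL = R$2,349,409.60 ÷ R$1,370,809.60 = 1.7139.
Combined leverage = 1.5023 × 1.7139 = 2.5748.

2.57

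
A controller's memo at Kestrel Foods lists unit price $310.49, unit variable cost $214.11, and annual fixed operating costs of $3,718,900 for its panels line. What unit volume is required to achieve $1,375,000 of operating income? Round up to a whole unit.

52,853 panels

Unit CM = price − variable cost = $310.49 − $214.11 = $96.38.
Need Q such that Q × $96.38 − $3,718,900 = $1,375,000, i.e. Q = $5,093,900 / $96.38 = 52,852.25 → 52,853.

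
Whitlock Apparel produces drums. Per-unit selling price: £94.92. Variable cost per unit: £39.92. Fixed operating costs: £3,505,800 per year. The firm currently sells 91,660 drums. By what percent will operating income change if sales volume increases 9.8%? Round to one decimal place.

At 91,660 units, contribution = 91,660 × £55.00 = £5,041,300.00.
Subtracting fixed costs: EBIT = £5,041,300.00 − £3,505,800 = £1,535,500.00.
So DOL = total CM / EBIT = £5,041,300.00 / £1,535,500.00 = 3.2832.
%ΔEBIT = DOL × %ΔSales = 3.2832 × +9.8% = +32.2%.

+32.2%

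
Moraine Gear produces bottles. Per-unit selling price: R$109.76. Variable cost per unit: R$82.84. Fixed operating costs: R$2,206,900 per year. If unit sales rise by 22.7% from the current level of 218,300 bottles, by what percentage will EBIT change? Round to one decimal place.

+36.4%

Total contribution margin = 218,300 × R$26.92 = R$5,876,636.00.
EBIT = R$5,876,636.00 − R$2,206,900 = R$3,669,736.00.
Degree of operating leverage = R$5,876,636.00 / R$3,669,736.00 = 1.6014.
Operating income changes by 1.6014 × +22.7% = +36.4%.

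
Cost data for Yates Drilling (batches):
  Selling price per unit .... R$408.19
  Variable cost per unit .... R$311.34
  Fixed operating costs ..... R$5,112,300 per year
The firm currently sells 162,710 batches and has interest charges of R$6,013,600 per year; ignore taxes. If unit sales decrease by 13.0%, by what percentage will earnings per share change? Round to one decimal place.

-44.2%

Total contribution margin = 162,710 × R$96.85 = R$15,758,463.50.
Operating income = contribution − fixed costs = R$15,758,463.50 − R$5,112,300 = R$10,646,163.50.
Interest = R$6,013,600.00, so EBIT − I = R$4,632,563.50.
Degree of combined leverage = contribution ÷ (EBIT − I) = R$15,758,463.50 ÷ R$4,632,563.50 = 3.4017.
%ΔEPS = DCL × %ΔSales = 3.4017 × -13.0% = -44.2%.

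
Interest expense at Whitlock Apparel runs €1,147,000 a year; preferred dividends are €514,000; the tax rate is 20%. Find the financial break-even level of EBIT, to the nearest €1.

€1,789,500

Preferred dividends are paid after tax, so their pre-tax equivalent is €514,000 ÷ (1 − 0.20) = €642,500.00.
EPS = 0 when EBIT covers interest plus the pre-tax preferred burden: €1,147,000 + €642,500.00 = €1,789,500.00.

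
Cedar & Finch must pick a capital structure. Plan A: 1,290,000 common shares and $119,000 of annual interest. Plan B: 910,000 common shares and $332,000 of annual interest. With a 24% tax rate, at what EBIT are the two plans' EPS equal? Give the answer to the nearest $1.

At indifference, (EBIT − 119,000)(1 − t)/1,290,000 = (EBIT − 332,000)(1 − t)/910,000.
Cancelling (1 − t) and cross-multiplying: 910,000·(EBIT − 119,000) = 1,290,000·(EBIT − 332,000).
EBIT × (1,290,000 − 910,000) = 332,000 × 1,290,000 − 119,000 × 910,000 = 319,990,000,000, so EBIT = 319,990,000,000 ÷ 380,000 = 842,078.95.

$842,079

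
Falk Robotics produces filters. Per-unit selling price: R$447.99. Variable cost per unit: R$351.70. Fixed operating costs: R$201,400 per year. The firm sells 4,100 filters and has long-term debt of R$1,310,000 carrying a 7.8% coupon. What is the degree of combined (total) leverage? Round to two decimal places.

4.33

Contribution at this volume is 4,100 × R$96.29 = R$394,789.00.
Subtracting fixed costs: EBIT = R$394,789.00 − R$201,400 = R$193,389.00. Interest = R$102,180.00, so EBIT − I = R$91,209.00.
Degree of total leverage = total CM / (EBIT − interest) = R$394,789.00 / R$91,209.00 = 4.3284.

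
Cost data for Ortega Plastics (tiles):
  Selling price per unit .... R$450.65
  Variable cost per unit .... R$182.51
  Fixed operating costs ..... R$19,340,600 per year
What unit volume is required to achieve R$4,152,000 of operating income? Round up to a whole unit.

87,614 tiles

Each unit contributes R$450.65 − R$182.51 = R$268.14.
Units = (FC + target) / CM = (R$19,340,600 + R$4,152,000) / R$268.14 = 87,613.19, so 87,614 tiles.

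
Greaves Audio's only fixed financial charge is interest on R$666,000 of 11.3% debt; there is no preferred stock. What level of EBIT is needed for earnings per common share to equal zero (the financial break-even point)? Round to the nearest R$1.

R$75,258

Annual interest = 11.3% × R$666,000 = R$75,258.00.
Without preferred stock the financial break-even is simply EBIT = interest = R$75,258.00.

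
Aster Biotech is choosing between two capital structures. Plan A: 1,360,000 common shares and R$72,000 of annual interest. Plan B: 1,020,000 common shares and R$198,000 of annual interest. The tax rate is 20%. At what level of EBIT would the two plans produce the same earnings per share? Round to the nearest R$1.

At indifference, (EBIT − 72,000)(1 − t)/1,360,000 = (EBIT − 198,000)(1 − t)/1,020,000.
Cancelling (1 − t) and cross-multiplying: 1,020,000·(EBIT − 72,000) = 1,360,000·(EBIT − 198,000).
EBIT × (1,360,000 − 1,020,000) = 198,000 × 1,360,000 − 72,000 × 1,020,000 = 195,840,000,000, so EBIT = 195,840,000,000 ÷ 340,000 = 576,000.00.

R$576,000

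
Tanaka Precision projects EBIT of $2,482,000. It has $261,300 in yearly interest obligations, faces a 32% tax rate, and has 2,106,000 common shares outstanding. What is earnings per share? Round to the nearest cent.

$0.72

Pre-tax income = $2,482,000 − $261,300.00 = $2,220,700.00.
After tax at 32%: net income = $2,220,700.00 × 0.68 = $1,510,076.00.
Per share: $1,510,076.00 / 2,106,000 shares = $0.72.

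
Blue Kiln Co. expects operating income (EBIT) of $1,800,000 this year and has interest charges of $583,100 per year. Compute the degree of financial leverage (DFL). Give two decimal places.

Interest = $583,100.00.
Degree of financial leverage = EBIT / (EBIT − interest) = $1,800,000 / $1,216,900.00 = 1.4792.

1.48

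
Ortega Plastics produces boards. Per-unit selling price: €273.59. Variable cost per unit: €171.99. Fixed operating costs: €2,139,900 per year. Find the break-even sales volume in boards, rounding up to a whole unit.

21,063 boards

Each unit contributes €273.59 − €171.99 = €101.60.
Break-even volume = fixed costs ÷ CM per unit = €2,139,900 ÷ €101.60 = 21,062.01, so 21,063 boards.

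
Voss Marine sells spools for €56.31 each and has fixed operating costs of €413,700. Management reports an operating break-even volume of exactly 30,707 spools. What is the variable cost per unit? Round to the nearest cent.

€42.84

At break-even, FC = Q × (P − VC), so P − VC = €413,700 ÷ 30,707 = €13.4725.
Variable cost per unit = €56.31 − €13.4725 = €42.84.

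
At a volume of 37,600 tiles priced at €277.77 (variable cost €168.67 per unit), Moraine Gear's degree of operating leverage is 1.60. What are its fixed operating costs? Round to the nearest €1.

€1,538,310

At 37,600 units, contribution = 37,600 × €109.10 = €4,102,160.00.
Since DOL = CM ÷ EBIT, EBIT = €4,102,160.00 ÷ 1.60 = €2,563,850.00.
And FC = contribution − EBIT = €4,102,160.00 − €2,563,850.00 = €1,538,310.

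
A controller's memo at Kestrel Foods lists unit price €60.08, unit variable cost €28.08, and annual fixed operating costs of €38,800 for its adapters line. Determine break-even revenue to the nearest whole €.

€72,847

Contribution margin per unit = €60.08 − €28.08 = €32.00, a CM ratio of €32.00 ÷ €60.08 = 0.5326.
Break-even revenue = fixed costs × price ÷ CM = €38,800 × €60.08 ÷ €32.00 = €72,847.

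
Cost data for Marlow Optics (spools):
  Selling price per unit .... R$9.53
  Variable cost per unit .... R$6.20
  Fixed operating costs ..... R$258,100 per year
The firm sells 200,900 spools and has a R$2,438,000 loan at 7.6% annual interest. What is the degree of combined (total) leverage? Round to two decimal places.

Total contribution margin = 200,900 × R$3.33 = R$668,997.00.
Subtracting fixed costs: EBIT = R$668,997.00 − R$258,100 = R$410,897.00. Interest = R$185,288.00, so EBIT − I = R$225,609.00.
DCL = contribution ÷ (EBIT − I) = R$668,997.00 ÷ R$225,609.00 = 2.9653.

2.97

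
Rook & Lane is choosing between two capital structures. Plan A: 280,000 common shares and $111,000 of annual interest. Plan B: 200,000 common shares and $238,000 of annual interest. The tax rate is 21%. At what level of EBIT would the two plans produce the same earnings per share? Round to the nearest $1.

At indifference, (EBIT − 111,000)(1 − t)/280,000 = (EBIT − 238,000)(1 − t)/200,000.
The (1 − t) factor cancels: (EBIT − 111,000) × 200,000 = (EBIT − 238,000) × 280,000.
Solving, EBIT = (238,000·280,000 − 111,000·200,000) / (280,000 − 200,000) = 44,440,000,000 / 80,000 = 555,500.00.

$555,500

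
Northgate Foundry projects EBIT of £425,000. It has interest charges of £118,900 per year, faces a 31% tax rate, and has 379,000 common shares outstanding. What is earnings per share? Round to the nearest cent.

Interest = £118,900.00, so EBT = £425,000 − £118,900.00 = £306,100.00.
After tax at 31%: net income = £306,100.00 × 0.69 = £211,209.00.
Per share: £211,209.00 / 379,000 shares = £0.56.

£0.56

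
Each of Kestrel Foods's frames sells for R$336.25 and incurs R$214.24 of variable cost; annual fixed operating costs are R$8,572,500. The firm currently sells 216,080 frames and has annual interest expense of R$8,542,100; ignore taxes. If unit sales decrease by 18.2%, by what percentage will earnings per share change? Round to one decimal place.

At 216,080 units, contribution = 216,080 × R$122.01 = R$26,363,920.80.
Subtracting fixed costs: EBIT = R$26,363,920.80 − R$8,572,500 = R$17,791,420.80.
Interest = R$8,542,100.00, so EBIT − I = R$9,249,320.80.
DCL = total CM / (EBIT − I) = R$26,363,920.80 / R$9,249,320.80 = 2.8504.
%ΔEPS = DCL × %ΔSales = 2.8504 × -18.2% = -51.9%.

-51.9%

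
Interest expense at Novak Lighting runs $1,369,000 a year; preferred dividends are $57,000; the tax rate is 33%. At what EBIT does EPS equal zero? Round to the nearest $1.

Preferred dividends are paid after tax, so their pre-tax equivalent is $57,000 ÷ (1 − 0.33) = $85,074.63.
EPS = 0 when EBIT covers interest plus the pre-tax preferred burden: $1,369,000 + $85,074.63 = $1,454,074.63.

$1,454,075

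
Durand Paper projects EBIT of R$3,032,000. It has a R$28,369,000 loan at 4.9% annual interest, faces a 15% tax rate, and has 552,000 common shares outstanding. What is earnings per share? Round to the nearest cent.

R$2.53

Interest = R$1,390,081.00, so EBT = R$3,032,000 − R$1,390,081.00 = R$1,641,919.00.
Net income = R$1,641,919.00 × (1 − 0.15) = R$1,395,631.15.
EPS = R$1,395,631.15 ÷ 552,000 = R$2.53.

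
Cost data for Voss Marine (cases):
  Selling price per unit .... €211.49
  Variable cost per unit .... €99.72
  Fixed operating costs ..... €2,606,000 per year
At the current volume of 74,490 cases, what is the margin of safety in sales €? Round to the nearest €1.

€10,822,845

Each unit contributes €211.49 − €99.72 = €111.77. Break-even units = €2,606,000 ÷ €111.77 = 23,315.74; break-even revenue = 23,315.74 × €211.49 = €4,931,045.36.
Current sales = 74,490 × €211.49 = €15,753,890.10.
Margin of safety = €15,753,890.10 − €4,931,045.36 = €10,822,845.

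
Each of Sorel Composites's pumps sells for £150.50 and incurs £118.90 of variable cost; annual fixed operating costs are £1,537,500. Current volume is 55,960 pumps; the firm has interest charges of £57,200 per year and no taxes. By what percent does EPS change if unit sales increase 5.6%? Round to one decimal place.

+57.0%

Total contribution margin = 55,960 × £31.60 = £1,768,336.00.
Operating income = contribution − fixed costs = £1,768,336.00 − £1,537,500 = £230,836.00.
Interest = £57,200.00, so EBIT − I = £173,636.00.
Degree of combined leverage = contribution ÷ (EBIT − I) = £1,768,336.00 ÷ £173,636.00 = 10.1842.
EPS therefore changes by 10.1842 × (+5.6%) = +57.0%.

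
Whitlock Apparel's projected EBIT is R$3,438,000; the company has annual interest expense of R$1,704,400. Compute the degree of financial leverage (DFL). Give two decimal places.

1.98

Annual interest charges come to R$1,704,400.00.
DFL = EBIT ÷ (EBIT − I) = R$3,438,000 ÷ (R$3,438,000 − R$1,704,400.00) = R$3,438,000 ÷ R$1,733,600.00 = 1.9832.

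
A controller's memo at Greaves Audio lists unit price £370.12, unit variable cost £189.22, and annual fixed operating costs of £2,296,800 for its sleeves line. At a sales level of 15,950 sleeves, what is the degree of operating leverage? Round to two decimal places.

4.90

Total contribution margin = 15,950 × £180.90 = £2,885,355.00.
EBIT = £2,885,355.00 − £2,296,800 = £588,555.00.
So DOL = total CM / EBIT = £2,885,355.00 / £588,555.00 = 4.9024.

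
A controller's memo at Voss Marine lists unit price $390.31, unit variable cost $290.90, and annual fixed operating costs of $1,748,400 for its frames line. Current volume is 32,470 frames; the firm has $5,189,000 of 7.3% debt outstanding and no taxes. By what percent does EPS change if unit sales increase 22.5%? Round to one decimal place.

+66.0%

Contribution at this volume is 32,470 × $99.41 = $3,227,842.70.
Subtracting fixed costs: EBIT = $3,227,842.70 − $1,748,400 = $1,479,442.70.
Interest = $378,797.00, so EBIT − I = $1,100,645.70.
Degree of combined leverage = contribution ÷ (EBIT − I) = $3,227,842.70 ÷ $1,100,645.70 = 2.9327.
EPS therefore changes by 2.9327 × (+22.5%) = +66.0%.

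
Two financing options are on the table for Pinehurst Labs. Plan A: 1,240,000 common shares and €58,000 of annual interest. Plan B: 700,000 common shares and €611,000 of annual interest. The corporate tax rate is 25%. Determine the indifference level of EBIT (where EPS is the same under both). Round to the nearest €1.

At indifference, (EBIT − 58,000)(1 − t)/1,240,000 = (EBIT − 611,000)(1 − t)/700,000.
The (1 − t) factor cancels: (EBIT − 58,000) × 700,000 = (EBIT − 611,000) × 1,240,000.
Solving, EBIT = (611,000·1,240,000 − 58,000·700,000) / (1,240,000 − 700,000) = 717,040,000,000 / 540,000 = 1,327,851.85.

€1,327,852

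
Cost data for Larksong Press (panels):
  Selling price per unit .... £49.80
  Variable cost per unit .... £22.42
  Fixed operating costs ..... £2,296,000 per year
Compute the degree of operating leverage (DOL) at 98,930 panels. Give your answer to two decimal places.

6.56

Total contribution margin = 98,930 × £27.38 = £2,708,703.40.
Operating income = contribution − fixed costs = £2,708,703.40 − £2,296,000 = £412,703.40.
DOL = contribution ÷ EBIT = £2,708,703.40 ÷ £412,703.40 = 6.5633.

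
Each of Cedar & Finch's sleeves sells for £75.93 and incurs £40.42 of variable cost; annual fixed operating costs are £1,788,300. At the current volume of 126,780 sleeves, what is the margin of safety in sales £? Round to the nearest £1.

Each unit contributes £75.93 − £40.42 = £35.51. Break-even units = £1,788,300 ÷ £35.51 = 50,360.46; break-even revenue = 50,360.46 × £75.93 = £3,823,869.87.
Actual sales revenue = 126,780 × £75.93 = £9,626,405.40.
Margin of safety = £9,626,405.40 − £3,823,869.87 = £5,802,536.

£5,802,536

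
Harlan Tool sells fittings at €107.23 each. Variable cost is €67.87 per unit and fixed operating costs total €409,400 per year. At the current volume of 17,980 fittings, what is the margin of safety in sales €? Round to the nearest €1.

€812,651

Each unit contributes €107.23 − €67.87 = €39.36. Break-even units = €409,400 ÷ €39.36 = 10,401.42; break-even revenue = 10,401.42 × €107.23 = €1,115,344.56.
Actual sales revenue = 17,980 × €107.23 = €1,927,995.40.
Margin of safety = €1,927,995.40 − €1,115,344.56 = €812,651.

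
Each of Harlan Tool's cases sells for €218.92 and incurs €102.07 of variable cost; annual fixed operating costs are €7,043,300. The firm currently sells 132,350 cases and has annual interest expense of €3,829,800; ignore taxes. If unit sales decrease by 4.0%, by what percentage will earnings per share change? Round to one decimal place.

-13.5%

Contribution at this volume is 132,350 × €116.85 = €15,465,097.50.
Operating income = contribution − fixed costs = €15,465,097.50 − €7,043,300 = €8,421,797.50.
After interest of €3,829,800.00, pre-tax earnings = €4,591,997.50.
Degree of combined leverage = contribution ÷ (EBIT − I) = €15,465,097.50 ÷ €4,591,997.50 = 3.3678.
%ΔEPS = DCL × %ΔSales = 3.3678 × -4.0% = -13.5%.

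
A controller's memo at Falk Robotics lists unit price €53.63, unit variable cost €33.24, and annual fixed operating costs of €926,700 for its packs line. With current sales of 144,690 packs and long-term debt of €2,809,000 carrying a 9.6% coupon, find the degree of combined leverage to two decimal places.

1.68

Total contribution margin = 144,690 × €20.39 = €2,950,229.10.
Operating income = contribution − fixed costs = €2,950,229.10 − €926,700 = €2,023,529.10. Interest = €269,664.00, so EBIT − I = €1,753,865.10.
DCL = contribution ÷ (EBIT − I) = €2,950,229.10 ÷ €1,753,865.10 = 1.6821.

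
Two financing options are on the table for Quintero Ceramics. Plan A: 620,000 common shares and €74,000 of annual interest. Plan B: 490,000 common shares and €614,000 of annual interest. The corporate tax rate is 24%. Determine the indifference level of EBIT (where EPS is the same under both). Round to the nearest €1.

Set EPS_A = EPS_B: (EBIT − €74,000)(1 − 0.24) ÷ 620,000 = (EBIT − €614,000)(1 − 0.24) ÷ 490,000.
Cancelling (1 − t) and cross-multiplying: 490,000·(EBIT − 74,000) = 620,000·(EBIT − 614,000).
Solving, EBIT = (614,000·620,000 − 74,000·490,000) / (620,000 − 490,000) = 344,420,000,000 / 130,000 = 2,649,384.62.

€2,649,385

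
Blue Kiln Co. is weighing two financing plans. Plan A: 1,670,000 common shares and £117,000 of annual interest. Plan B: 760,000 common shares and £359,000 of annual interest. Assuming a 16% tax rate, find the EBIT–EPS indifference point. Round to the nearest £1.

£561,110

Set EPS_A = EPS_B: (EBIT − £117,000)(1 − 0.16) ÷ 1,670,000 = (EBIT − £359,000)(1 − 0.16) ÷ 760,000.
The (1 − t) factor cancels: (EBIT − 117,000) × 760,000 = (EBIT − 359,000) × 1,670,000.
Solving, EBIT = (359,000·1,670,000 − 117,000·760,000) / (1,670,000 − 760,000) = 510,610,000,000 / 910,000 = 561,109.89.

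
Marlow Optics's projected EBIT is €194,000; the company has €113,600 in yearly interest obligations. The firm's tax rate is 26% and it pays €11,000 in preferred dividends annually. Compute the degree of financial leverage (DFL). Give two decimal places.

2.96

Annual interest charges come to €113,600.00.
Preferred dividends grossed up pre-tax: €11,000 / (1 − 0.26) = €14,864.86.
DFL = EBIT ÷ [EBIT − I − D_p/(1−t)] = €194,000 ÷ [€194,000 − €113,600.00 − €14,864.86] = €194,000 ÷ €65,535.14 = 2.9602.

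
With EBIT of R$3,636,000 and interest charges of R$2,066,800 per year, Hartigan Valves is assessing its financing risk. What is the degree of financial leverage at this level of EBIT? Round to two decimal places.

Interest = R$2,066,800.00.
Degree of financial leverage = EBIT / (EBIT − interest) = R$3,636,000 / R$1,569,200.00 = 2.3171.

2.32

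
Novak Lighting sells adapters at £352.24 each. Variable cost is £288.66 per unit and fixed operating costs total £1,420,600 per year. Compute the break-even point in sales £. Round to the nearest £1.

CM per unit = £352.24 − £288.66 = £63.58; CM ratio = £63.58 / £352.24 = 0.1805.
Break-even sales = FC ÷ CM ratio = £1,420,600 × £352.24 / £63.58 = £7,870,276.

£7,870,276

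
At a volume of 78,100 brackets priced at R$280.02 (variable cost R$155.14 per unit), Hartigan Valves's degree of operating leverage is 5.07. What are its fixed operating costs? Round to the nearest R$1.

Contribution at this volume is 78,100 × R$124.88 = R$9,753,128.00.
Since DOL = CM ÷ EBIT, EBIT = R$9,753,128.00 ÷ 5.07 = R$1,923,693.89.
Fixed costs = CM − EBIT = R$9,753,128.00 − R$1,923,693.89 = R$7,829,434.

R$7,829,434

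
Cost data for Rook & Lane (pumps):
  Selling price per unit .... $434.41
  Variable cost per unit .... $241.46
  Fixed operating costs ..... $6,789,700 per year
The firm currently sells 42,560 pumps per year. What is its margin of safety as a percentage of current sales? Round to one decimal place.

17.3%

Each unit contributes $434.41 − $241.46 = $192.95. Break-even units = $6,789,700 ÷ $192.95 = 35,188.91; break-even revenue = 35,188.91 × $434.41 = $15,286,413.98.
Actual sales revenue = 42,560 × $434.41 = $18,488,489.60.
Margin of safety = ($18,488,489.60 − $15,286,413.98) ÷ $18,488,489.60 = 17.3%.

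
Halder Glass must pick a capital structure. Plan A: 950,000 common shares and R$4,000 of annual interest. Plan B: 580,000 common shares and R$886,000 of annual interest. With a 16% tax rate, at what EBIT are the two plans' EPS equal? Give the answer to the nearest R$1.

R$2,268,595

At indifference, (EBIT − 4,000)(1 − t)/950,000 = (EBIT − 886,000)(1 − t)/580,000.
The (1 − t) factor cancels: (EBIT − 4,000) × 580,000 = (EBIT − 886,000) × 950,000.
EBIT × (950,000 − 580,000) = 886,000 × 950,000 − 4,000 × 580,000 = 839,380,000,000, so EBIT = 839,380,000,000 ÷ 370,000 = 2,268,594.59.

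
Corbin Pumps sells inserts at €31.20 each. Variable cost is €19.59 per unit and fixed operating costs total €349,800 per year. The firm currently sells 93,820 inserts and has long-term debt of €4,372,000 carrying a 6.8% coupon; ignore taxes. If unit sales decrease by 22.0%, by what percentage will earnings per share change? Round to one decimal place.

Total contribution margin = 93,820 × €11.61 = €1,089,250.20.
Operating income = contribution − fixed costs = €1,089,250.20 − €349,800 = €739,450.20.
After interest of €297,296.00, pre-tax earnings = €442,154.20.
DCL = total CM / (EBIT − I) = €1,089,250.20 / €442,154.20 = 2.4635.
%ΔEPS = DCL × %ΔSales = 2.4635 × -22.0% = -54.2%.

-54.2%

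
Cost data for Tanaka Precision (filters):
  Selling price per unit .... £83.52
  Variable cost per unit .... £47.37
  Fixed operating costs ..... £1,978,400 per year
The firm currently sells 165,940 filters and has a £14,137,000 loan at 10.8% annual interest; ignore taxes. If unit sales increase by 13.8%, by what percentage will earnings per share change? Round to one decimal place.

+33.2%

Contribution at this volume is 165,940 × £36.15 = £5,998,731.00.
EBIT = £5,998,731.00 − £1,978,400 = £4,020,331.00.
After interest of £1,526,796.00, pre-tax earnings = £2,493,535.00.
Degree of combined leverage = contribution ÷ (EBIT − I) = £5,998,731.00 ÷ £2,493,535.00 = 2.4057.
%ΔEPS = DCL × %ΔSales = 2.4057 × +13.8% = +33.2%.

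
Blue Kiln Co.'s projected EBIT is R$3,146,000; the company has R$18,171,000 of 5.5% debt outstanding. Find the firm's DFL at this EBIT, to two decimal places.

Interest = R$999,405.00.
Degree of financial leverage = EBIT / (EBIT − interest) = R$3,146,000 / R$2,146,595.00 = 1.4656.

1.47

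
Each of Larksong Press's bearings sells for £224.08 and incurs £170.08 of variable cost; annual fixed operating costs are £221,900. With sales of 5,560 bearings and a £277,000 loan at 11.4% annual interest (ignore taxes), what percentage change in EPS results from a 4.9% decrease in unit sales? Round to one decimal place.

-31.5%

At 5,560 units, contribution = 5,560 × £54.00 = £300,240.00.
Operating income = contribution − fixed costs = £300,240.00 − £221,900 = £78,340.00.
After interest of £31,578.00, pre-tax earnings = £46,762.00.
Degree of combined leverage = contribution ÷ (EBIT − I) = £300,240.00 ÷ £46,762.00 = 6.4206.
%ΔEPS = DCL × %ΔSales = 6.4206 × -4.9% = -31.5%.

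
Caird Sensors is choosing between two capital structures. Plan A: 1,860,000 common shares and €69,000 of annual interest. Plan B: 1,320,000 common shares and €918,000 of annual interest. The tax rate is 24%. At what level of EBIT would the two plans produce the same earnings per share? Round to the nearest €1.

At indifference, (EBIT − 69,000)(1 − t)/1,860,000 = (EBIT − 918,000)(1 − t)/1,320,000.
Cancelling (1 − t) and cross-multiplying: 1,320,000·(EBIT − 69,000) = 1,860,000·(EBIT − 918,000).
Solving, EBIT = (918,000·1,860,000 − 69,000·1,320,000) / (1,860,000 − 1,320,000) = 1,616,400,000,000 / 540,000 = 2,993,333.33.

€2,993,333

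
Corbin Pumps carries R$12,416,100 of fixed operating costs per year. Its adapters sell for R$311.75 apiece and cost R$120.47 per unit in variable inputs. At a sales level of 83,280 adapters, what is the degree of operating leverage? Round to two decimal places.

At 83,280 units, contribution = 83,280 × R$191.28 = R$15,929,798.40.
Subtracting fixed costs: EBIT = R$15,929,798.40 − R$12,416,100 = R$3,513,698.40.
So DOL = total CM / EBIT = R$15,929,798.40 / R$3,513,698.40 = 4.5336.

4.53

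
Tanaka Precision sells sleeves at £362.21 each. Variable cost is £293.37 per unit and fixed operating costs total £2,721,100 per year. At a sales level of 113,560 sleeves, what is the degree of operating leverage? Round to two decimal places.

Contribution at this volume is 113,560 × £68.84 = £7,817,470.40.
Operating income = contribution − fixed costs = £7,817,470.40 − £2,721,100 = £5,096,370.40.
So DOL = total CM / EBIT = £7,817,470.40 / £5,096,370.40 = 1.5339.

1.53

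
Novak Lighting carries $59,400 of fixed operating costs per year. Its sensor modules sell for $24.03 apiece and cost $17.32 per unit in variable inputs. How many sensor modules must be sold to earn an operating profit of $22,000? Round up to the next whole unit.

Contribution margin per unit = $24.03 − $17.32 = $6.71.
Units = (FC + target) / CM = ($59,400 + $22,000) / $6.71 = 12,131.15, so 12,132 sensor modules.

12,132 sensor modules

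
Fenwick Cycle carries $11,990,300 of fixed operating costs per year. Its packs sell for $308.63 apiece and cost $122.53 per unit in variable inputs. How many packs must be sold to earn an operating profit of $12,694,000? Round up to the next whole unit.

132,640 packs

Unit CM = price − variable cost = $308.63 − $122.53 = $186.10.
Need Q such that Q × $186.10 − $11,990,300 = $12,694,000, i.e. Q = $24,684,300 / $186.10 = 132,639.98 → 132,640.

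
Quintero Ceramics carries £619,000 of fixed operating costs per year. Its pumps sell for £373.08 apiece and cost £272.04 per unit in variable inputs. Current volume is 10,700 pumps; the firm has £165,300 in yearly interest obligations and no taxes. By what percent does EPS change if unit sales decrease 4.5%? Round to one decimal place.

-16.4%

At 10,700 units, contribution = 10,700 × £101.04 = £1,081,128.00.
Operating income = contribution − fixed costs = £1,081,128.00 − £619,000 = £462,128.00.
Interest = £165,300.00, so EBIT − I = £296,828.00.
Degree of combined leverage = contribution ÷ (EBIT − I) = £1,081,128.00 ÷ £296,828.00 = 3.6423.
%ΔEPS = DCL × %ΔSales = 3.6423 × -4.5% = -16.4%.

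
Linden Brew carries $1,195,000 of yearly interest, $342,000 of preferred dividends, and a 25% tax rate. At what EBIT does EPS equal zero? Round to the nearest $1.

Grossing the preferred dividend up to pre-tax terms: $342,000 / (1 − 0.25) = $456,000.00.
Financial break-even EBIT = interest + D_p ÷ (1 − t) = $1,195,000 + $456,000.00 = $1,651,000.00.

$1,651,000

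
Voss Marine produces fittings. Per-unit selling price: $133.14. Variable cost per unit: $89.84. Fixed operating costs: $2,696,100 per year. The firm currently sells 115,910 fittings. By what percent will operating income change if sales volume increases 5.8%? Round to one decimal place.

At 115,910 units, contribution = 115,910 × $43.30 = $5,018,903.00.
Operating income = contribution − fixed costs = $5,018,903.00 − $2,696,100 = $2,322,803.00.
Degree of operating leverage = $5,018,903.00 / $2,322,803.00 = 2.1607.
Operating income changes by 2.1607 × +5.8% = +12.5%.

+12.5%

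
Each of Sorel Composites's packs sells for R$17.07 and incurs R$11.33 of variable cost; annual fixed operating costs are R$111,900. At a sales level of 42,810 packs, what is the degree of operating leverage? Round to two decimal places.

1.84

Total contribution margin = 42,810 × R$5.74 = R$245,729.40.
Operating income = contribution − fixed costs = R$245,729.40 − R$111,900 = R$133,829.40.
So DOL = total CM / EBIT = R$245,729.40 / R$133,829.40 = 1.8361.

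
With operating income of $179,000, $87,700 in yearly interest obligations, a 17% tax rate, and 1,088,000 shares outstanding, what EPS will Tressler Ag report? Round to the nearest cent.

$0.07

Pre-tax income = $179,000 − $87,700.00 = $91,300.00.
After tax at 17%: net income = $91,300.00 × 0.83 = $75,779.00.
Per share: $75,779.00 / 1,088,000 shares = $0.07.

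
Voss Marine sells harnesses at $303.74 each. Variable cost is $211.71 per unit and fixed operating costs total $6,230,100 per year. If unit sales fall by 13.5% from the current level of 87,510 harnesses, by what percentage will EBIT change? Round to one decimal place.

-59.6%

Total contribution margin = 87,510 × $92.03 = $8,053,545.30.
EBIT = $8,053,545.30 − $6,230,100 = $1,823,445.30.
So DOL = total CM / EBIT = $8,053,545.30 / $1,823,445.30 = 4.4167.
So EBIT moves 4.4167 × (-13.5%) = -59.6%.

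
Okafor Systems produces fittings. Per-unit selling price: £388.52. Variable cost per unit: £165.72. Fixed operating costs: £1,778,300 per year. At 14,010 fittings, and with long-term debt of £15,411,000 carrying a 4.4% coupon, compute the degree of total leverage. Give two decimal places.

At 14,010 units, contribution = 14,010 × £222.80 = £3,121,428.00.
Operating income = contribution − fixed costs = £3,121,428.00 − £1,778,300 = £1,343,128.00. Interest = £678,084.00.
DOL = £3,121,428.00 ÷ £1,343,128.00 = 2.3240; DFL = £1,343,128.00 ÷ £665,044.00 = 2.0196.
DCL = DOL × DFL = 2.3240 × 2.0196 = 4.6936.

4.69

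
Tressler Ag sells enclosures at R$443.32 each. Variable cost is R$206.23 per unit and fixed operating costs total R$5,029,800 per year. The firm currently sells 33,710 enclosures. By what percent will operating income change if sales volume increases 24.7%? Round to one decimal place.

+66.6%

Total contribution margin = 33,710 × R$237.09 = R$7,992,303.90.
EBIT = R$7,992,303.90 − R$5,029,800 = R$2,962,503.90.
So DOL = total CM / EBIT = R$7,992,303.90 / R$2,962,503.90 = 2.6978.
So EBIT moves 2.6978 × (+24.7%) = +66.6%.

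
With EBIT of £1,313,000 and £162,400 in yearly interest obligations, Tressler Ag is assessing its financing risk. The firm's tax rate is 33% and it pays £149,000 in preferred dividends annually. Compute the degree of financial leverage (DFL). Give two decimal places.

Annual interest charges come to £162,400.00.
Preferred dividends grossed up pre-tax: £149,000 / (1 − 0.33) = £222,388.06.
DFL = EBIT ÷ [EBIT − I − D_p/(1−t)] = £1,313,000 ÷ [£1,313,000 − £162,400.00 − £222,388.06] = £1,313,000 ÷ £928,211.94 = 1.4145.

1.41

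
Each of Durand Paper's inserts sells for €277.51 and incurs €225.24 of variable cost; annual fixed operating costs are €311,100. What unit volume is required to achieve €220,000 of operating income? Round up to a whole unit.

10,161 inserts

Each unit contributes €277.51 − €225.24 = €52.27.
Required volume = (fixed costs + target profit) ÷ CM = (€311,100 + €220,000) ÷ €52.27 = 10,160.70, so 10,161 inserts.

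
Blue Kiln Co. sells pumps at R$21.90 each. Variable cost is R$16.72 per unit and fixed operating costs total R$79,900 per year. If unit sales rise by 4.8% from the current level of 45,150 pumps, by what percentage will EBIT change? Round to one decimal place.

+7.3%

Contribution at this volume is 45,150 × R$5.18 = R$233,877.00.
Operating income = contribution − fixed costs = R$233,877.00 − R$79,900 = R$153,977.00.
So DOL = total CM / EBIT = R$233,877.00 / R$153,977.00 = 1.5189.
So EBIT moves 1.5189 × (+4.8%) = +7.3%.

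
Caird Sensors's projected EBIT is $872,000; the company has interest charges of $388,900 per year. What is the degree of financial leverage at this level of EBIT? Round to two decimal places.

1.81

Interest = $388,900.00.
Degree of financial leverage = EBIT / (EBIT − interest) = $872,000 / $483,100.00 = 1.8050.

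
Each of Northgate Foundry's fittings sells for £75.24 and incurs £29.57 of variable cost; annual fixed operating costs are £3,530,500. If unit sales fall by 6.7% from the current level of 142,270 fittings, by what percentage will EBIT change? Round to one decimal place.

-14.7%

At 142,270 units, contribution = 142,270 × £45.67 = £6,497,470.90.
Subtracting fixed costs: EBIT = £6,497,470.90 − £3,530,500 = £2,966,970.90.
DOL = contribution ÷ EBIT = £6,497,470.90 ÷ £2,966,970.90 = 2.1899.
Operating income changes by 2.1899 × -6.7% = -14.7%.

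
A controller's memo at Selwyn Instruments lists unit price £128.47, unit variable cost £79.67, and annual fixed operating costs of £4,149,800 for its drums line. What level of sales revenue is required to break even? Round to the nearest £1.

£10,924,689

Contribution margin per unit = £128.47 − £79.67 = £48.80, a CM ratio of £48.80 ÷ £128.47 = 0.3799.
Break-even revenue = fixed costs × price ÷ CM = £4,149,800 × £128.47 ÷ £48.80 = £10,924,689.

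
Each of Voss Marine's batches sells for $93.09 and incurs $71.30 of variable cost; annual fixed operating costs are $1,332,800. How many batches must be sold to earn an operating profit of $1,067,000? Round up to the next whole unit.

110,134 batches

Each unit contributes $93.09 − $71.30 = $21.79.
Required volume = (fixed costs + target profit) ÷ CM = ($1,332,800 + $1,067,000) ÷ $21.79 = 110,133.09, so 110,134 batches.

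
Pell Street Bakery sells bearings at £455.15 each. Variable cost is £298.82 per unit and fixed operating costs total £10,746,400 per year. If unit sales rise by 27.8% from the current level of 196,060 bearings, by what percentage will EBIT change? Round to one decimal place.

+42.8%

At 196,060 units, contribution = 196,060 × £156.33 = £30,650,059.80.
EBIT = £30,650,059.80 − £10,746,400 = £19,903,659.80.
DOL = contribution ÷ EBIT = £30,650,059.80 ÷ £19,903,659.80 = 1.5399.
%ΔEBIT = DOL × %ΔSales = 1.5399 × +27.8% = +42.8%.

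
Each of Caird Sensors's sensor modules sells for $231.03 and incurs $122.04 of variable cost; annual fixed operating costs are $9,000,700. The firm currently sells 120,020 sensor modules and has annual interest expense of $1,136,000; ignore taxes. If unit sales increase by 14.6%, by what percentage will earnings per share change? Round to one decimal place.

+64.9%

Contribution at this volume is 120,020 × $108.99 = $13,080,979.80.
Operating income = contribution − fixed costs = $13,080,979.80 − $9,000,700 = $4,080,279.80.
After interest of $1,136,000.00, pre-tax earnings = $2,944,279.80.
DCL = total CM / (EBIT − I) = $13,080,979.80 / $2,944,279.80 = 4.4428.
%ΔEPS = DCL × %ΔSales = 4.4428 × +14.6% = +64.9%.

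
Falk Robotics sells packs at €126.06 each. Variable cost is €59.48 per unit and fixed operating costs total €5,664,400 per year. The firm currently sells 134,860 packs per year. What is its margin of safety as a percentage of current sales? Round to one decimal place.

Unit CM = price − variable cost = €126.06 − €59.48 = €66.58. Break-even units = €5,664,400 ÷ €66.58 = 85,076.60; break-even revenue = 85,076.60 × €126.06 = €10,724,756.14.
Current sales = 134,860 × €126.06 = €17,000,451.60.
Margin of safety = (€17,000,451.60 − €10,724,756.14) ÷ €17,000,451.60 = 36.9%.

36.9%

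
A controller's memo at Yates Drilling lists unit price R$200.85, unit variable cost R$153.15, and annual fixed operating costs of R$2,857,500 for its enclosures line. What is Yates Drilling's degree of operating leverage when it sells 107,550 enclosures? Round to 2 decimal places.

2.26

Total contribution margin = 107,550 × R$47.70 = R$5,130,135.00.
Subtracting fixed costs: EBIT = R$5,130,135.00 − R$2,857,500 = R$2,272,635.00.
Degree of operating leverage = R$5,130,135.00 / R$2,272,635.00 = 2.2574.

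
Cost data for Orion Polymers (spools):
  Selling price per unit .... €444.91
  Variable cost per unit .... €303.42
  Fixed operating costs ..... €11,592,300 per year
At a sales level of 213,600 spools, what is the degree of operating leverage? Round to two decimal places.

Total contribution margin = 213,600 × €141.49 = €30,222,264.00.
EBIT = €30,222,264.00 − €11,592,300 = €18,629,964.00.
Degree of operating leverage = €30,222,264.00 / €18,629,964.00 = 1.6222.

1.62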